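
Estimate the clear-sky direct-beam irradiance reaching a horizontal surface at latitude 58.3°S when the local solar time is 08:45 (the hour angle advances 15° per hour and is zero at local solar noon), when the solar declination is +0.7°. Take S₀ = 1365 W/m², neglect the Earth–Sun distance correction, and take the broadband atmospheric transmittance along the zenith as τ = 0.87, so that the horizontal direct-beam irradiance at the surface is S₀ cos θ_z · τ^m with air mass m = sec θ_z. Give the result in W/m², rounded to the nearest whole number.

Hour angle H = 15° × (8.75 − 12) = -48.75°.
cos θ_z = sin(-58.3°) sin(0.7°) + cos(-58.3°) cos(0.7°) cos(-48.75°) = -0.0104 + 0.3464 = 0.3360.
Air mass m = 1/cos θ_z = 1/0.3360 = 2.976; τ^m = 0.87^2.976 = 0.6607.
Surface direct beam = 1365 × 0.3360 × 0.6607 = 303.02 W/m².

303 W/m²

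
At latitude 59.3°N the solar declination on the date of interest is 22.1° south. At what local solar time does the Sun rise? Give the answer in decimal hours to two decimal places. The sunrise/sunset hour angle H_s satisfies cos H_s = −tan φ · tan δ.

cos H_s = −tan(59.3°) · tan(-22.1°) = 0.6839, so H_s = arccos(0.6839) = 46.85°.
Sunrise is at 12 − H_s/15 = 12 − 3.123 = 8.877 h local solar time.

8.88 h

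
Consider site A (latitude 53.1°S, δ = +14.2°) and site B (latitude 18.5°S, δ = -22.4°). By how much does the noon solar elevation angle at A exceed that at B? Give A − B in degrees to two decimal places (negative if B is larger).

A: 90° − |-53.1 − (14.2)| = 22.70°.
B: 90° − |-18.5 − (-22.4)| = 86.10°.
A − B = 22.70 − 86.10 = -63.40°.

-63.40°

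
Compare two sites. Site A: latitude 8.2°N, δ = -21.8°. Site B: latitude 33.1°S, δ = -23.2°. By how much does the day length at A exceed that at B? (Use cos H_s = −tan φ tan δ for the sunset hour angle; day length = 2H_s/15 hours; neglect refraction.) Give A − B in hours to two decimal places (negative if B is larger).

-2.60 h

A: H_s = arccos(−tan 8.2° · tan -21.8°) = 86.70°, so 2H_s/15 = 11.5600 h.
B: H_s = arccos(−tan -33.1° · tan -23.2°) = 106.22°, so 2H_s/15 = 14.1627 h.
A − B = 11.5600 − 14.1627 = -2.6027 h.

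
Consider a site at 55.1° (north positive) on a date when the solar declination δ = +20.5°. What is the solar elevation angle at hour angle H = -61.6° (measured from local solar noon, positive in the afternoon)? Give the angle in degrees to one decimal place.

32.8°

cos θ_z = sin φ sin δ + cos φ cos δ cos H = (0.8202)(0.3502) + (0.5721)(0.9367)(0.4756) = 0.5421.
θ_z = arccos(0.5421) = 57.17°, so the elevation is 90° − 57.17° = 32.83°.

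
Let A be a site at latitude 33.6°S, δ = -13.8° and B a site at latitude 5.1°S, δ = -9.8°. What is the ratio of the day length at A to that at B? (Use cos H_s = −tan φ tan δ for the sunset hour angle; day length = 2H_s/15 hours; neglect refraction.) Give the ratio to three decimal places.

A: H_s = arccos(−tan -33.6° · tan -13.8°) = 99.39°, so 2H_s/15 = 13.2520 h.
B: H_s = arccos(−tan -5.1° · tan -9.8°) = 90.88°, so 2H_s/15 = 12.1173 h.
Ratio A/B = 13.2520 / 12.1173 = 1.0936.

1.094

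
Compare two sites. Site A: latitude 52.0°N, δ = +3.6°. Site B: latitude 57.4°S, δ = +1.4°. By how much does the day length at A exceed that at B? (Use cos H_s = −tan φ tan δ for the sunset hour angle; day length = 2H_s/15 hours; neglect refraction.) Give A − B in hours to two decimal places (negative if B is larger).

A: H_s = arccos(−tan 52.0° · tan 3.6°) = 94.62°, so 2H_s/15 = 12.6160 h.
B: H_s = arccos(−tan -57.4° · tan 1.4°) = 87.81°, so 2H_s/15 = 11.7080 h.
A − B = 12.6160 − 11.7080 = 0.9080 h.

+0.91 h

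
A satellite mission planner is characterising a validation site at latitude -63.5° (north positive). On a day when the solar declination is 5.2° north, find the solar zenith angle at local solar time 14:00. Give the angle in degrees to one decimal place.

72.3°

Hour angle H = 15° × (14 − 12) = 30.00°.
cos θ_z = sin(-63.5°) sin(5.2°) + cos(-63.5°) cos(5.2°) cos(30.00°) = -0.0811 + 0.3848 = 0.3037.
θ_z = arccos(0.3037) = 72.32°.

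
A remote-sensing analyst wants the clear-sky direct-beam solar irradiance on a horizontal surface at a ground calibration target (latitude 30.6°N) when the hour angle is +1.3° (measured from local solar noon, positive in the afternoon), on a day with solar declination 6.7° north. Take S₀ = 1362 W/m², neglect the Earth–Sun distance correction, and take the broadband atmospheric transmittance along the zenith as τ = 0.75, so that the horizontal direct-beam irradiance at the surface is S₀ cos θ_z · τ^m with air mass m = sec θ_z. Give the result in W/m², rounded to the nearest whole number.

909 W/m²

With φ = 30.6°, δ = 6.7°, H = 1.30°: sin φ sin δ = 0.0594, cos φ cos δ cos H = 0.8546, so cos θ_z = 0.9140.
Air mass m = 1/cos θ_z = 1/0.9140 = 1.094; τ^m = 0.75^1.094 = 0.7300.
Surface direct beam = 1362 × 0.9140 × 0.7300 = 908.75 W/m².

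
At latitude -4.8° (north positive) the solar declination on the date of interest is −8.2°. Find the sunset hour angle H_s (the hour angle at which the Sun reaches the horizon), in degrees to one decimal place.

90.7°

cos H_s = −tan(-4.8°) · tan(-8.2°) = -0.0121, so H_s = arccos(-0.0121) = 90.69°.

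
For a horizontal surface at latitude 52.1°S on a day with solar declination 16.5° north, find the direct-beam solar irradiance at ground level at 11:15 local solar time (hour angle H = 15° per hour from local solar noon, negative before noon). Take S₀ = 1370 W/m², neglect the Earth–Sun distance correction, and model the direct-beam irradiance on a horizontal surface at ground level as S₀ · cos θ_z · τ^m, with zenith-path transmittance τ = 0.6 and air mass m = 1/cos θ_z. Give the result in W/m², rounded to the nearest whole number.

Hour angle H = 15° × (11.25 − 12) = -11.25°.
cos θ_z = sin φ sin δ + cos φ cos δ cos H = (-0.7891)(0.2840) + (0.6143)(0.9588)(0.9808) = 0.3536.
Air mass m = 1/cos θ_z = 1/0.3536 = 2.828; τ^m = 0.6^2.828 = 0.2358.
Surface direct beam = 1370 × 0.3536 × 0.2358 = 114.23 W/m².

114 W/m²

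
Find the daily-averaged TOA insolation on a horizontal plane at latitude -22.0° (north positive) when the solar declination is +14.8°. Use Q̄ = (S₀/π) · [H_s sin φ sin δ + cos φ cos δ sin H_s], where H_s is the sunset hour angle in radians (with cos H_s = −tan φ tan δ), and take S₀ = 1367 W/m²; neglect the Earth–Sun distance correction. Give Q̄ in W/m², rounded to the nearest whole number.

cos H_s = −tan(-22.0°) · tan(14.8°) = 0.1067, so H_s = arccos(0.1067) = 83.87°. In radians, H_s = 1.4638.
H_s sin φ sin δ = 1.4638 × -0.3746 × 0.2554 = -0.1400.
cos φ cos δ sin H_s = 0.9272 × 0.9668 × 0.9943 = 0.8913.
Q̄ = (1367/π) × (-0.1400 + 0.8913) = 435.13 × 0.7513 = 326.91 W/m².

327 W/m²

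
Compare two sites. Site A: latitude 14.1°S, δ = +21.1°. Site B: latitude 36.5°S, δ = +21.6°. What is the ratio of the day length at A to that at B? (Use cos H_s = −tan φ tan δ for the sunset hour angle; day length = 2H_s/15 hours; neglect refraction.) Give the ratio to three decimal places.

1.157

A: H_s = arccos(−tan -14.1° · tan 21.1°) = 84.44°, so 2H_s/15 = 11.2587 h.
B: H_s = arccos(−tan -36.5° · tan 21.6°) = 72.96°, so 2H_s/15 = 9.7280 h.
Ratio A/B = 11.2587 / 9.7280 = 1.1573.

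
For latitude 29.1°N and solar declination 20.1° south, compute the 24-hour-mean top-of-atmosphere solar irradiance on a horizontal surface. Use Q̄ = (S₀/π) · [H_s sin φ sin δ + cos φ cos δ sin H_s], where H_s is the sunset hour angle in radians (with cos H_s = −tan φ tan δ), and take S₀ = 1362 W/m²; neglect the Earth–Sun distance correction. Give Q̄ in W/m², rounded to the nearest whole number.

−tan φ tan δ = −(0.5566)(-0.3659) = 0.2037; H_s = arccos(0.2037) = 78.25°. In radians, H_s = 1.3657.
H_s sin φ sin δ = 1.3657 × 0.4863 × -0.3437 = -0.2283.
cos φ cos δ sin H_s = 0.8738 × 0.9391 × 0.9790 = 0.8034.
Q̄ = (1362/π) × (-0.2283 + 0.8034) = 433.54 × 0.5751 = 249.33 W/m².

249 W/m²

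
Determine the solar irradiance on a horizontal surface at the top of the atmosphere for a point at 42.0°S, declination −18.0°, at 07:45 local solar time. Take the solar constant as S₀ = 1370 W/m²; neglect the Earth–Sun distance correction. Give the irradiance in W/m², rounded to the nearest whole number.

Hour angle H = 15° × (7.75 − 12) = -63.75°.
With φ = -42.0°, δ = -18.0°, H = -63.75°: sin φ sin δ = 0.2068, cos φ cos δ cos H = 0.3126, so cos θ_z = 0.5194.
Top-of-atmosphere irradiance = S₀ cos θ_z = 1370 × 0.5194 = 711.58 W/m².

712 W/m²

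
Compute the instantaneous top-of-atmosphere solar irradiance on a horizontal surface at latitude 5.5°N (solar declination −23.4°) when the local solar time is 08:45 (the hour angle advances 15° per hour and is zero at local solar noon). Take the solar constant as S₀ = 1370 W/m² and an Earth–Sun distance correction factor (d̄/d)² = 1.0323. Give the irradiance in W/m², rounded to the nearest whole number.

Hour angle H = 15° × (8.75 − 12) = -48.75°.
cos θ_z = sin(5.5°) sin(-23.4°) + cos(5.5°) cos(-23.4°) cos(-48.75°) = -0.0381 + 0.6023 = 0.5642.
Top-of-atmosphere irradiance = S₀ (d̄/d)² cos θ_z = 1370 × 1.0323 × 0.5642 = 797.92 W/m².

798 W/m²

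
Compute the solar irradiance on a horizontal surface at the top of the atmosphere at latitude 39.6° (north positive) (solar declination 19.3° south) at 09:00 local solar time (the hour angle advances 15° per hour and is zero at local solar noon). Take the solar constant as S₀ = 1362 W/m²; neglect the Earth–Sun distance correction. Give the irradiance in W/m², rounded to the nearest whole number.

Hour angle H = 15° × (9 − 12) = -45.00°.
cos θ_z = sin(39.6°) sin(-19.3°) + cos(39.6°) cos(-19.3°) cos(-45.00°) = -0.2107 + 0.5142 = 0.3035.
Top-of-atmosphere irradiance = S₀ cos θ_z = 1362 × 0.3035 = 413.37 W/m².

413 W/m²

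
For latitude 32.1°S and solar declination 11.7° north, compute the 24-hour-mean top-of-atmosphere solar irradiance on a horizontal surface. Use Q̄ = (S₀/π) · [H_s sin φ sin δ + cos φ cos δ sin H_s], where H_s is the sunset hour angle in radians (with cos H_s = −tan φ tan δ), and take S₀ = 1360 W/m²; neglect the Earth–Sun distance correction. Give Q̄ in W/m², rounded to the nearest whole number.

−tan φ tan δ = −(-0.6273)(0.2071) = 0.1299; H_s = arccos(0.1299) = 82.54°. In radians, H_s = 1.4406.
H_s sin φ sin δ = 1.4406 × -0.5314 × 0.2028 = -0.1553.
cos φ cos δ sin H_s = 0.8471 × 0.9792 × 0.9915 = 0.8224.
Q̄ = (1360/π) × (-0.1553 + 0.8224) = 432.90 × 0.6671 = 288.79 W/m².

289 W/m²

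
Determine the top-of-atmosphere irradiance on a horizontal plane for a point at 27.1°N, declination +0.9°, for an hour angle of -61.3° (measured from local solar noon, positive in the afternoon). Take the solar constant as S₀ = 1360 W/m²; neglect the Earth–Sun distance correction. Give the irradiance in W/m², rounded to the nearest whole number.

591 W/m²

cos θ_z = sin(27.1°) sin(0.9°) + cos(27.1°) cos(0.9°) cos(-61.30°) = 0.0072 + 0.4274 = 0.4346.
Top-of-atmosphere irradiance = S₀ cos θ_z = 1360 × 0.4346 = 591.06 W/m².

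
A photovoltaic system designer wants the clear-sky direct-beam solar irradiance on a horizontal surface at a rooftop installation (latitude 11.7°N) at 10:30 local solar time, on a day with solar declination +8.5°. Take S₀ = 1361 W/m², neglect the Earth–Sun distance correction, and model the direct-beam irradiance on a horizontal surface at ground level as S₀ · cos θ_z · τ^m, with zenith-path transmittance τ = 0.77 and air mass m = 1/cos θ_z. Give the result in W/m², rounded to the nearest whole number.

949 W/m²

Hour angle H = 15° × (10.5 − 12) = -22.50°.
With φ = 11.7°, δ = 8.5°, H = -22.50°: sin φ sin δ = 0.0300, cos φ cos δ cos H = 0.8947, so cos θ_z = 0.9247.
Air mass m = 1/cos θ_z = 1/0.9247 = 1.081; τ^m = 0.77^1.081 = 0.7539.
Surface direct beam = 1361 × 0.9247 × 0.7539 = 948.80 W/m².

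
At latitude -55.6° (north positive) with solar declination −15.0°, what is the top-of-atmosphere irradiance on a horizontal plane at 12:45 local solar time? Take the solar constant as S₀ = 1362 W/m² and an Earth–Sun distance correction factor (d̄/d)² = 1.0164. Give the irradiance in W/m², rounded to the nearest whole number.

1037 W/m²

Hour angle H = 15° × (12.75 − 12) = 11.25°.
With φ = -55.6°, δ = -15.0°, H = 11.25°: sin φ sin δ = 0.2136, cos φ cos δ cos H = 0.5352, so cos θ_z = 0.7488.
Top-of-atmosphere irradiance = S₀ (d̄/d)² cos θ_z = 1362 × 1.0164 × 0.7488 = 1036.59 W/m².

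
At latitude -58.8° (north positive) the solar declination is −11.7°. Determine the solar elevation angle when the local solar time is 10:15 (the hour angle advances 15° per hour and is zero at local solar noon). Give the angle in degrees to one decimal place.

38.9°

Hour angle H = 15° × (10.25 − 12) = -26.25°.
cos θ_z = sin φ sin δ + cos φ cos δ cos H = (-0.8554)(-0.2028) + (0.5180)(0.9792)(0.8969) = 0.6284.
θ_z = arccos(0.6284) = 51.07°, so the elevation is 90° − 51.07° = 38.93°.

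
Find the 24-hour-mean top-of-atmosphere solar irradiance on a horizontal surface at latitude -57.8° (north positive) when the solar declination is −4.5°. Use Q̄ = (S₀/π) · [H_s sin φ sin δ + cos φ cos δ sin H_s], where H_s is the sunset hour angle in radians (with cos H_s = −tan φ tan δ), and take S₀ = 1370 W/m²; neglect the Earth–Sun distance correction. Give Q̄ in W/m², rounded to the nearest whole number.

cos H_s = −tan(-57.8°) · tan(-4.5°) = -0.1250, so H_s = arccos(-0.1250) = 97.18°. In radians, H_s = 1.6961.
H_s sin φ sin δ = 1.6961 × -0.8462 × -0.0785 = 0.1127.
cos φ cos δ sin H_s = 0.5329 × 0.9969 × 0.9922 = 0.5271.
Q̄ = (1370/π) × (0.1127 + 0.5271) = 436.08 × 0.6398 = 279.00 W/m².

279 W/m²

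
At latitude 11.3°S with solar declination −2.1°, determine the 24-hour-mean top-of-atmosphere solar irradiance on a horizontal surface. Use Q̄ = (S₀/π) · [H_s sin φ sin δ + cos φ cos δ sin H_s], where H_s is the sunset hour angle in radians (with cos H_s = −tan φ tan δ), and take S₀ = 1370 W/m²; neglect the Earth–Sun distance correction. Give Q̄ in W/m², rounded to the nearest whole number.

432 W/m²

−tan φ tan δ = −(-0.1998)(-0.0367) = -0.0073; H_s = arccos(-0.0073) = 90.42°. In radians, H_s = 1.5781.
H_s sin φ sin δ = 1.5781 × -0.1959 × -0.0366 = 0.0113.
cos φ cos δ sin H_s = 0.9806 × 0.9993 × 1.0000 = 0.9799.
Q̄ = (1370/π) × (0.0113 + 0.9799) = 436.08 × 0.9912 = 432.24 W/m².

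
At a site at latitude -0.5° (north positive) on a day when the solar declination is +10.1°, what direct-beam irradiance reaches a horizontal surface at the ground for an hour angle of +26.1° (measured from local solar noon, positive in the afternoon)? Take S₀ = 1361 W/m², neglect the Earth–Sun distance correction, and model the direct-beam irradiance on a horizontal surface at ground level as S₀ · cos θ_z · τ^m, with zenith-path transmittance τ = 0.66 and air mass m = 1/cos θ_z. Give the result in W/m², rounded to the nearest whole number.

With φ = -0.5°, δ = 10.1°, H = 26.10°: sin φ sin δ = -0.0015, cos φ cos δ cos H = 0.8841, so cos θ_z = 0.8826.
Air mass m = 1/cos θ_z = 1/0.8826 = 1.133; τ^m = 0.66^1.133 = 0.6245.
Surface direct beam = 1361 × 0.8826 × 0.6245 = 750.16 W/m².

750 W/m²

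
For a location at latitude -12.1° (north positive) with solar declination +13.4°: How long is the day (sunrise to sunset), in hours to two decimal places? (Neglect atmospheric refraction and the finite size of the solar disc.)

cos H_s = −tan(-12.1°) · tan(13.4°) = 0.0511, so H_s = arccos(0.0511) = 87.07°.
Day length = 2 H_s / 15° h⁻¹ = 174.14° / 15 = 11.609 h.

11.61 hours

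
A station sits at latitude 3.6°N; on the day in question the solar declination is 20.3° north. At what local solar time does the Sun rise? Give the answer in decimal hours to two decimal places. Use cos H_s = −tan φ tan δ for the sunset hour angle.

5.91 h

cos H_s = −tan(3.6°) · tan(20.3°) = -0.0233, so H_s = arccos(-0.0233) = 91.34°.
Sunrise is at 12 − H_s/15 = 12 − 6.089 = 5.911 h local solar time.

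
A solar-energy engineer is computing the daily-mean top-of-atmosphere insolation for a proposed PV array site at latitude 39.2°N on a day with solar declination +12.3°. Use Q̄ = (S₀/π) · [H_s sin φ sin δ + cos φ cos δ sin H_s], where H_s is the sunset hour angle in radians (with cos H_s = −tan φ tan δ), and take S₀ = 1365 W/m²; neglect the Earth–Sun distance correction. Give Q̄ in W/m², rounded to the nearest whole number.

The sunset hour angle satisfies cos H_s = −tan φ tan δ = -0.1778, giving H_s = 100.24°. In radians, H_s = 1.7495.
H_s sin φ sin δ = 1.7495 × 0.6320 × 0.2130 = 0.2355.
cos φ cos δ sin H_s = 0.7749 × 0.9770 × 0.9841 = 0.7450.
Q̄ = (1365/π) × (0.2355 + 0.7450) = 434.49 × 0.9805 = 426.02 W/m².

426 W/m²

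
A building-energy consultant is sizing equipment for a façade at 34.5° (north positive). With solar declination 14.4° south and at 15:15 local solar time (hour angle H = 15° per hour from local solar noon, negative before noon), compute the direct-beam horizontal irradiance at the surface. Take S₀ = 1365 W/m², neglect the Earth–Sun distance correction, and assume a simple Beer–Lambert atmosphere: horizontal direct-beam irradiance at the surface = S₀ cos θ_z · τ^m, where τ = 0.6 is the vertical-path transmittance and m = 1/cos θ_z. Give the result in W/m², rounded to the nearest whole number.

140 W/m²

Hour angle H = 15° × (15.25 − 12) = 48.75°.
With φ = 34.5°, δ = -14.4°, H = 48.75°: sin φ sin δ = -0.1409, cos φ cos δ cos H = 0.5263, so cos θ_z = 0.3854.
Air mass m = 1/cos θ_z = 1/0.3854 = 2.595; τ^m = 0.6^2.595 = 0.2656.
Surface direct beam = 1365 × 0.3854 × 0.2656 = 139.72 W/m².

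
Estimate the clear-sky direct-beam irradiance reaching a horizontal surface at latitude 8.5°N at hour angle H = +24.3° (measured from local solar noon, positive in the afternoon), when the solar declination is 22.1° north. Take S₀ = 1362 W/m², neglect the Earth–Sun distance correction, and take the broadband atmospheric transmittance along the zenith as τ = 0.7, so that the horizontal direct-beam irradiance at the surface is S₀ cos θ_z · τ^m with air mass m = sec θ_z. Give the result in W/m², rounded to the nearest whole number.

813 W/m²

With φ = 8.5°, δ = 22.1°, H = 24.30°: sin φ sin δ = 0.0556, cos φ cos δ cos H = 0.8352, so cos θ_z = 0.8908.
Air mass m = 1/cos θ_z = 1/0.8908 = 1.123; τ^m = 0.7^1.123 = 0.6700.
Surface direct beam = 1362 × 0.8908 × 0.6700 = 812.89 W/m².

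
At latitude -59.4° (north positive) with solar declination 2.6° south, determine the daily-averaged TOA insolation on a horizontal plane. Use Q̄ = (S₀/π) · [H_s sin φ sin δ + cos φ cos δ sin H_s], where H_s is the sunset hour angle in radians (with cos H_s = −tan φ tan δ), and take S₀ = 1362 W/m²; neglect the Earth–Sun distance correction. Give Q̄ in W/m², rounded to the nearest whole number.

248 W/m²

cos H_s = −tan(-59.4°) · tan(-2.6°) = -0.0768, so H_s = arccos(-0.0768) = 94.40°. In radians, H_s = 1.6476.
H_s sin φ sin δ = 1.6476 × -0.8607 × -0.0454 = 0.0644.
cos φ cos δ sin H_s = 0.5090 × 0.9990 × 0.9971 = 0.5070.
Q̄ = (1362/π) × (0.0644 + 0.5070) = 433.54 × 0.5714 = 247.72 W/m².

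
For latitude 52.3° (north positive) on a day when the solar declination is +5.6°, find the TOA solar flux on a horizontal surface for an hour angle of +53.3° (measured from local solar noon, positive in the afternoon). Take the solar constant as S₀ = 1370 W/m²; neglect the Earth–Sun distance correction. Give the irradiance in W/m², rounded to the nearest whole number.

604 W/m²

cos θ_z = sin φ sin δ + cos φ cos δ cos H = (0.7912)(0.0976) + (0.6115)(0.9952)(0.5976) = 0.4409.
Top-of-atmosphere irradiance = S₀ cos θ_z = 1370 × 0.4409 = 604.03 W/m².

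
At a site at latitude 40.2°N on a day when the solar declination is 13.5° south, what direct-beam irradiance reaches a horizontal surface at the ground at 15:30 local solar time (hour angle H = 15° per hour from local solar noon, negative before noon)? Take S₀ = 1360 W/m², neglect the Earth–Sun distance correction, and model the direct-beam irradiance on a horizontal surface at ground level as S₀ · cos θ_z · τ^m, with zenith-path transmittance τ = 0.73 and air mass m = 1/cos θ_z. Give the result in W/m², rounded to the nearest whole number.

Hour angle H = 15° × (15.5 − 12) = 52.50°.
With φ = 40.2°, δ = -13.5°, H = 52.50°: sin φ sin δ = -0.1507, cos φ cos δ cos H = 0.4521, so cos θ_z = 0.3014.
Air mass m = 1/cos θ_z = 1/0.3014 = 3.318; τ^m = 0.73^3.318 = 0.3520.
Surface direct beam = 1360 × 0.3014 × 0.3520 = 144.29 W/m².

144 W/m²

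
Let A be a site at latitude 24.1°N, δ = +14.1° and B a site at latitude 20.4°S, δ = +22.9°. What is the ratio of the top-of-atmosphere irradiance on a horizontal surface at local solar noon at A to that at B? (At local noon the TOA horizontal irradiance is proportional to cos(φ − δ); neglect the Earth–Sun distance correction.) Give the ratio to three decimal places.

1.353

A: cos θ_z = cos(24.1° − (14.1°)) = 0.9848.
B: cos θ_z = cos(-20.4° − (22.9°)) = 0.7278.
Ratio A/B = 0.9848 / 0.7278 = 1.3531.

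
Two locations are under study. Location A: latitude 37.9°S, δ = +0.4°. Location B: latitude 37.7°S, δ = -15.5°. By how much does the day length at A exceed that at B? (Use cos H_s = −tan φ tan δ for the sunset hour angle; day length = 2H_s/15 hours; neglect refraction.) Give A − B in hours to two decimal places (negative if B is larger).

A: H_s = arccos(−tan -37.9° · tan 0.4°) = 89.69°, so 2H_s/15 = 11.9587 h.
B: H_s = arccos(−tan -37.7° · tan -15.5°) = 102.38°, so 2H_s/15 = 13.6507 h.
A − B = 11.9587 − 13.6507 = -1.6920 h.

-1.69 h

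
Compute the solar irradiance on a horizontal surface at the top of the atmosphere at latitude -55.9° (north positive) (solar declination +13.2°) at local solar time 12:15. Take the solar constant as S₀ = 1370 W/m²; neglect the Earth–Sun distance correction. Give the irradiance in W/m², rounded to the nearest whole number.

Hour angle H = 15° × (12.25 − 12) = 3.75°.
With φ = -55.9°, δ = 13.2°, H = 3.75°: sin φ sin δ = -0.1891, cos φ cos δ cos H = 0.5447, so cos θ_z = 0.3556.
Top-of-atmosphere irradiance = S₀ cos θ_z = 1370 × 0.3556 = 487.17 W/m².

487 W/m²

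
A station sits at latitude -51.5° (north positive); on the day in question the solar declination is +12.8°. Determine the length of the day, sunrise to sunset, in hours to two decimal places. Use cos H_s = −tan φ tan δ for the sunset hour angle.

cos H_s = −tan(-51.5°) · tan(12.8°) = 0.2856, so H_s = arccos(0.2856) = 73.41°.
Day length = 2 H_s / 15° h⁻¹ = 146.82° / 15 = 9.788 h.

9.79 hours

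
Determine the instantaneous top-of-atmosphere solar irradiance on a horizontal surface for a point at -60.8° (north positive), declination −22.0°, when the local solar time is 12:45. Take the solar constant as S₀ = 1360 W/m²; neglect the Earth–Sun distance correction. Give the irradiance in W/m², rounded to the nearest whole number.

1048 W/m²

Hour angle H = 15° × (12.75 − 12) = 11.25°.
With φ = -60.8°, δ = -22.0°, H = 11.25°: sin φ sin δ = 0.3270, cos φ cos δ cos H = 0.4436, so cos θ_z = 0.7706.
Top-of-atmosphere irradiance = S₀ cos θ_z = 1360 × 0.7706 = 1048.02 W/m².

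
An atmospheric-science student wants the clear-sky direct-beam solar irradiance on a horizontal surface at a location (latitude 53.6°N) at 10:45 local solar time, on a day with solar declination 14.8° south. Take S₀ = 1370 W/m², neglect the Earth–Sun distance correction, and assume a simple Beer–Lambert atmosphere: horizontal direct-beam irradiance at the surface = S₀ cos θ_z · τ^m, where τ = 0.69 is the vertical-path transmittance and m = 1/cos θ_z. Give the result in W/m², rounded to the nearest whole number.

154 W/m²

Hour angle H = 15° × (10.75 − 12) = -18.75°.
cos θ_z = sin φ sin δ + cos φ cos δ cos H = (0.8049)(-0.2554) + (0.5934)(0.9668)(0.9469) = 0.3377.
Air mass m = 1/cos θ_z = 1/0.3377 = 2.961; τ^m = 0.69^2.961 = 0.3333.
Surface direct beam = 1370 × 0.3377 × 0.3333 = 154.20 W/m².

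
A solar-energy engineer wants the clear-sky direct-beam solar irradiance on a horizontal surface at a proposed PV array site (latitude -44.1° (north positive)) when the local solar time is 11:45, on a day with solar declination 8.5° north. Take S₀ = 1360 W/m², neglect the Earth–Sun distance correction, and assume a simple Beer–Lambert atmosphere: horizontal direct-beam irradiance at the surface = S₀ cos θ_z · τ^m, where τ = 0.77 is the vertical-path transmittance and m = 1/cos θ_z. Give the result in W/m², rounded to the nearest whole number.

535 W/m²

Hour angle H = 15° × (11.75 − 12) = -3.75°.
With φ = -44.1°, δ = 8.5°, H = -3.75°: sin φ sin δ = -0.1029, cos φ cos δ cos H = 0.7087, so cos θ_z = 0.6058.
Air mass m = 1/cos θ_z = 1/0.6058 = 1.651; τ^m = 0.77^1.651 = 0.6495.
Surface direct beam = 1360 × 0.6058 × 0.6495 = 535.12 W/m².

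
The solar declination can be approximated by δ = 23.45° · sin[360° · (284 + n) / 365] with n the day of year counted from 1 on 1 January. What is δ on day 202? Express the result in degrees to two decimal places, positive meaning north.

+20.44°

360 × (284 + 202) / 365 = 479.342°; sin(479.342°) = 0.8717.
δ = 23.45 × 0.8717 = 20.441° ≈ +20.44°.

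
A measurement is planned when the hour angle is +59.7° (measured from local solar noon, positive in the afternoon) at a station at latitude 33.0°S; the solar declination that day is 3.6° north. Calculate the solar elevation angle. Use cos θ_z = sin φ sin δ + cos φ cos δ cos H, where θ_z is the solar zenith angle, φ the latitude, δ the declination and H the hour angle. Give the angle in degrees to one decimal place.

With φ = -33.0°, δ = 3.6°, H = 59.70°: sin φ sin δ = -0.0342, cos φ cos δ cos H = 0.4223, so cos θ_z = 0.3881.
θ_z = arccos(0.3881) = 67.16°, so the elevation is 90° − 67.16° = 22.84°.

22.8°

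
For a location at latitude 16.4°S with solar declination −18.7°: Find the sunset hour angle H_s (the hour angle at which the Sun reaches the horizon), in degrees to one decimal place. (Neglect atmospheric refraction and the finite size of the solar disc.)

The sunset hour angle satisfies cos H_s = −tan φ tan δ = -0.0996, giving H_s = 95.72°.

95.7°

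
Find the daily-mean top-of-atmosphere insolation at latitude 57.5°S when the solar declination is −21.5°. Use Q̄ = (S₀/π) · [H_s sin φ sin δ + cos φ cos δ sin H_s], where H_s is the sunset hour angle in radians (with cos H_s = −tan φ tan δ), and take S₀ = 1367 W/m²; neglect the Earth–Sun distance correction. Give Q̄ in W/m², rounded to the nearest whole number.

472 W/m²

−tan φ tan δ = −(-1.5697)(-0.3939) = -0.6183; H_s = arccos(-0.6183) = 128.19°. In radians, H_s = 2.2373.
H_s sin φ sin δ = 2.2373 × -0.8434 × -0.3665 = 0.6916.
cos φ cos δ sin H_s = 0.5373 × 0.9304 × 0.7860 = 0.3929.
Q̄ = (1367/π) × (0.6916 + 0.3929) = 435.13 × 1.0845 = 471.90 W/m².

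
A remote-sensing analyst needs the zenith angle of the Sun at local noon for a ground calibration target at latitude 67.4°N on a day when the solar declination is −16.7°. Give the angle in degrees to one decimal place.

At local solar noon the hour angle is zero, so the zenith angle is |φ − δ| = |67.4° − (-16.7°)| = 84.1°.

84.1°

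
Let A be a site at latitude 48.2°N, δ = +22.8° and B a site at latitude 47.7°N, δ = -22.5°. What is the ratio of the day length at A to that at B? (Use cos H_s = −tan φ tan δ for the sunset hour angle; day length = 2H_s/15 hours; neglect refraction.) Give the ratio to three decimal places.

1.876

A: H_s = arccos(−tan 48.2° · tan 22.8°) = 118.04°, so 2H_s/15 = 15.7387 h.
B: H_s = arccos(−tan 47.7° · tan -22.5°) = 62.92°, so 2H_s/15 = 8.3893 h.
Ratio A/B = 15.7387 / 8.3893 = 1.8760.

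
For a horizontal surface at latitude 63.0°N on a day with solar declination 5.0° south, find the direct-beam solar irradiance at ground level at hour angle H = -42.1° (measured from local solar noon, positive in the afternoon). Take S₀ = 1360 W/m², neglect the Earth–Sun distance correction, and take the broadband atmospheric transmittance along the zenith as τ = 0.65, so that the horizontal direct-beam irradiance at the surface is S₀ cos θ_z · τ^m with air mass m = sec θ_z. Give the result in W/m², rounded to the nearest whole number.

cos θ_z = sin(63.0°) sin(-5.0°) + cos(63.0°) cos(-5.0°) cos(-42.10°) = -0.0777 + 0.3356 = 0.2579.
Air mass m = 1/cos θ_z = 1/0.2579 = 3.877; τ^m = 0.65^3.877 = 0.1882.
Surface direct beam = 1360 × 0.2579 × 0.1882 = 66.01 W/m².

66 W/m²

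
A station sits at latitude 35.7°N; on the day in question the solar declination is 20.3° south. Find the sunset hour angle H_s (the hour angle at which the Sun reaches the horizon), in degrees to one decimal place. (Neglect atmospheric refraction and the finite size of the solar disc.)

74.6°

The sunset hour angle satisfies cos H_s = −tan φ tan δ = 0.2658, giving H_s = 74.59°.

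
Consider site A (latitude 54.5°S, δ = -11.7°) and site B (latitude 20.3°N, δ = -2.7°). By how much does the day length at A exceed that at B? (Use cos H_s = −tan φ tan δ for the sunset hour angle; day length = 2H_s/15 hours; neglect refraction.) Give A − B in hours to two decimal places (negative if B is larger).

+2.38 h

A: H_s = arccos(−tan -54.5° · tan -11.7°) = 106.88°, so 2H_s/15 = 14.2507 h.
B: H_s = arccos(−tan 20.3° · tan -2.7°) = 89.00°, so 2H_s/15 = 11.8667 h.
A − B = 14.2507 − 11.8667 = 2.3840 h.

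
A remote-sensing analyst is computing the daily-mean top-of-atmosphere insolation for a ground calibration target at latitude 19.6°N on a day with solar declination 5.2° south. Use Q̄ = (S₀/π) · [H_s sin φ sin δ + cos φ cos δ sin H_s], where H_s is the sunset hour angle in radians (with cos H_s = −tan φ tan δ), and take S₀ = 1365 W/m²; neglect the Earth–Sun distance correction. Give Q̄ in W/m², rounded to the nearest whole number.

The sunset hour angle satisfies cos H_s = −tan φ tan δ = 0.0324, giving H_s = 88.14°. In radians, H_s = 1.5383.
H_s sin φ sin δ = 1.5383 × 0.3355 × -0.0906 = -0.0468.
cos φ cos δ sin H_s = 0.9421 × 0.9959 × 0.9995 = 0.9378.
Q̄ = (1365/π) × (-0.0468 + 0.9378) = 434.49 × 0.8910 = 387.13 W/m².

387 W/m²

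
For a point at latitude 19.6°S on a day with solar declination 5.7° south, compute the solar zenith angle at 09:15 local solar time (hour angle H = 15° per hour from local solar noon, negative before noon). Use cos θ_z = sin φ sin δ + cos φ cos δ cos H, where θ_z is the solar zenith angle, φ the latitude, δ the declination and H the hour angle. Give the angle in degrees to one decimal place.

42.4°

Hour angle H = 15° × (9.25 − 12) = -41.25°.
cos θ_z = sin φ sin δ + cos φ cos δ cos H = (-0.3355)(-0.0993) + (0.9421)(0.9951)(0.7518) = 0.7381.
θ_z = arccos(0.7381) = 42.43°.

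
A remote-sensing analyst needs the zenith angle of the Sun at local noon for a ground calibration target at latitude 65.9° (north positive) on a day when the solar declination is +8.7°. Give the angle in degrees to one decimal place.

At local solar noon the hour angle is zero, so the zenith angle is |φ − δ| = |65.9° − (8.7°)| = 57.2°.

57.2°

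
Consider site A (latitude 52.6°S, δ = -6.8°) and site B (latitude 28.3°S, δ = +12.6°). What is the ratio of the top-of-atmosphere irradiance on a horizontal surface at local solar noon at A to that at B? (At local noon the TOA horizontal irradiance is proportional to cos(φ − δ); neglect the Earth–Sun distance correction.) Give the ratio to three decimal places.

0.922

A: cos θ_z = cos(-52.6° − (-6.8°)) = 0.6972.
B: cos θ_z = cos(-28.3° − (12.6°)) = 0.7559.
Ratio A/B = 0.6972 / 0.7559 = 0.9223.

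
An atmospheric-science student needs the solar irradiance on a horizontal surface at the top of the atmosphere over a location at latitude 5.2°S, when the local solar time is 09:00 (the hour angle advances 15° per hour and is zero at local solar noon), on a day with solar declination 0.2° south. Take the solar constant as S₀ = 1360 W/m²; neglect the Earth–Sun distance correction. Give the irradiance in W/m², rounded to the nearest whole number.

Hour angle H = 15° × (9 − 12) = -45.00°.
With φ = -5.2°, δ = -0.2°, H = -45.00°: sin φ sin δ = 0.0003, cos φ cos δ cos H = 0.7042, so cos θ_z = 0.7045.
Top-of-atmosphere irradiance = S₀ cos θ_z = 1360 × 0.7045 = 958.12 W/m².

958 W/m²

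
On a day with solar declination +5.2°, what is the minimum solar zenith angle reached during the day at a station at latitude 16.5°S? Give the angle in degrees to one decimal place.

21.7°

At local solar noon the hour angle is zero, so the zenith angle is |φ − δ| = |-16.5° − (5.2°)| = 21.7°.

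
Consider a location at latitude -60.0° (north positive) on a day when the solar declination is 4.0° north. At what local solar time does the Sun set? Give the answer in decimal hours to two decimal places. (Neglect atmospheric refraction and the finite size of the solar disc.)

cos H_s = −tan(-60.0°) · tan(4.0°) = 0.1211, so H_s = arccos(0.1211) = 83.04°.
Sunset is at 12 + H_s/15 = 12 + 5.536 = 17.536 h local solar time.

17.54 h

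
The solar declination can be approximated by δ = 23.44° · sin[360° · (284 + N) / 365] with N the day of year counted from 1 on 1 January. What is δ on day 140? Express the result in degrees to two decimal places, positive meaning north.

+19.92°

360 × (284 + 140) / 365 = 418.192°; sin(418.192°) = 0.8498.
δ = 23.44 × 0.8498 = 19.919° ≈ +19.92°.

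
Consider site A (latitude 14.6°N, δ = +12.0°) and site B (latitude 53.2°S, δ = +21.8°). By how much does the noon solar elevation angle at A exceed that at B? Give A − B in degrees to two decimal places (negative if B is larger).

+72.40°

A: 90° − |14.6 − (12.0)| = 87.40°.
B: 90° − |-53.2 − (21.8)| = 15.00°.
A − B = 87.40 − 15.00 = 72.40°.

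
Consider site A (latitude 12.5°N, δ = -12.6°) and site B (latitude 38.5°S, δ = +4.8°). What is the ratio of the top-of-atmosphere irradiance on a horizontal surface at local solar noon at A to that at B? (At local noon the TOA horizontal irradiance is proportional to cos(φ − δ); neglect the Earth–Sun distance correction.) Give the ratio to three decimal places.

1.244

A: cos θ_z = cos(12.5° − (-12.6°)) = 0.9056.
B: cos θ_z = cos(-38.5° − (4.8°)) = 0.7278.
Ratio A/B = 0.9056 / 0.7278 = 1.2443.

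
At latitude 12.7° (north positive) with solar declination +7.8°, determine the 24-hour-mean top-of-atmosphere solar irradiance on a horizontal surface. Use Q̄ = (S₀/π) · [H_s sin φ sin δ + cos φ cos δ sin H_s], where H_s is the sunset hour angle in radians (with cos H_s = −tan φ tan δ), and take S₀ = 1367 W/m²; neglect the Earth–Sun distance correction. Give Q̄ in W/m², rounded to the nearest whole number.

cos H_s = −tan(12.7°) · tan(7.8°) = -0.0309, so H_s = arccos(-0.0309) = 91.77°. In radians, H_s = 1.6017.
H_s sin φ sin δ = 1.6017 × 0.2198 × 0.1357 = 0.0478.
cos φ cos δ sin H_s = 0.9755 × 0.9907 × 0.9995 = 0.9659.
Q̄ = (1367/π) × (0.0478 + 0.9659) = 435.13 × 1.0137 = 441.09 W/m².

441 W/m²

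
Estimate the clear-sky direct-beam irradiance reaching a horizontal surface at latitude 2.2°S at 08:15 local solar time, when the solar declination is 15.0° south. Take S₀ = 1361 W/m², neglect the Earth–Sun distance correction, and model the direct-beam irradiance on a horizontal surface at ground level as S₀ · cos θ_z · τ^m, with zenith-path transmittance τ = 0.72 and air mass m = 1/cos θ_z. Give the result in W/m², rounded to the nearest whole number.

Hour angle H = 15° × (8.25 − 12) = -56.25°.
cos θ_z = sin φ sin δ + cos φ cos δ cos H = (-0.0384)(-0.2588) + (0.9993)(0.9659)(0.5556) = 0.5462.
Air mass m = 1/cos θ_z = 1/0.5462 = 1.831; τ^m = 0.72^1.831 = 0.5480.
Surface direct beam = 1361 × 0.5462 × 0.5480 = 407.37 W/m².

407 W/m²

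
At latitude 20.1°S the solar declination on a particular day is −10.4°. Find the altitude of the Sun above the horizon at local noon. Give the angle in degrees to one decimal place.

At local solar noon the hour angle is zero, so the elevation is 90° − |φ − δ| = 90° − |-20.1° − (-10.4°)| = 90° − 9.7° = 80.3°.

80.3°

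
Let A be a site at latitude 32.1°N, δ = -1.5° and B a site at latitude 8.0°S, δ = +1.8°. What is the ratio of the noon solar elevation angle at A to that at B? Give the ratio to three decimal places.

A: 90° − |32.1 − (-1.5)| = 56.40°.
B: 90° − |-8.0 − (1.8)| = 80.20°.
Ratio A/B = 56.4000 / 80.2000 = 0.7032.

0.703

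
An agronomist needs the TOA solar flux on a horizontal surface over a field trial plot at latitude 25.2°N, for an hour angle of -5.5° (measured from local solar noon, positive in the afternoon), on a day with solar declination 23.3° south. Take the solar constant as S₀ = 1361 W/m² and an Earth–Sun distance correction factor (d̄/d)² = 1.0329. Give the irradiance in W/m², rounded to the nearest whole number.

cos θ_z = sin φ sin δ + cos φ cos δ cos H = (0.4258)(-0.3955) + (0.9048)(0.9184)(0.9954) = 0.6587.
Top-of-atmosphere irradiance = S₀ (d̄/d)² cos θ_z = 1361 × 1.0329 × 0.6587 = 925.99 W/m².

926 W/m²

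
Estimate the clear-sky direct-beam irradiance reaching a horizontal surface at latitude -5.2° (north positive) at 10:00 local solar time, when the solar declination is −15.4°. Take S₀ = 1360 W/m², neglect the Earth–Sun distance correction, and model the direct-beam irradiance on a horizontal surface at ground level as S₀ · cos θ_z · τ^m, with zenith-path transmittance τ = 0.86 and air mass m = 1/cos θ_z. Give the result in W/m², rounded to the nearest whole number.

Hour angle H = 15° × (10 − 12) = -30.00°.
cos θ_z = sin φ sin δ + cos φ cos δ cos H = (-0.0906)(-0.2656) + (0.9959)(0.9641)(0.8660) = 0.8556.
Air mass m = 1/cos θ_z = 1/0.8556 = 1.169; τ^m = 0.86^1.169 = 0.8384.
Surface direct beam = 1360 × 0.8556 × 0.8384 = 975.58 W/m².

976 W/m²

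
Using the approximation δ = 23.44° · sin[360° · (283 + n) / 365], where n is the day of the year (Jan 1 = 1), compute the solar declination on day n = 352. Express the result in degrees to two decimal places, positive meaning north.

-23.39°

360 × (283 + 352) / 365 = 626.301°; sin(626.301°) = -0.9979.
δ = 23.44 × -0.9979 = -23.391° ≈ -23.39°.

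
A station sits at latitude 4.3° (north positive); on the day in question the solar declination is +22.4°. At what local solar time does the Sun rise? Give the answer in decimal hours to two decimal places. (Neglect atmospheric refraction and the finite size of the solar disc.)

−tan φ tan δ = −(0.0752)(0.4122) = -0.0310; H_s = arccos(-0.0310) = 91.78°.
Sunrise is at 12 − H_s/15 = 12 − 6.119 = 5.881 h local solar time.

5.88 h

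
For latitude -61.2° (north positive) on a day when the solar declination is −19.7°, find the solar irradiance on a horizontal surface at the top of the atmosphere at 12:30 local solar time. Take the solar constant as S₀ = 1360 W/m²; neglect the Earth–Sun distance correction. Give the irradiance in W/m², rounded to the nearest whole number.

1013 W/m²

Hour angle H = 15° × (12.5 − 12) = 7.50°.
cos θ_z = sin(-61.2°) sin(-19.7°) + cos(-61.2°) cos(-19.7°) cos(7.50°) = 0.2954 + 0.4497 = 0.7451.
Top-of-atmosphere irradiance = S₀ cos θ_z = 1360 × 0.7451 = 1013.34 W/m².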